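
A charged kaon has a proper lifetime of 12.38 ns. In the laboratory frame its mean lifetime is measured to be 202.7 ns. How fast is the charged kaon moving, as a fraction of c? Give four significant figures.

γ = Δt/τ₀ = 202.7/12.38 = 16.37
β = √(1 − 1/γ²) = √(1 − 0.003730) = √0.9963

v = 0.9981c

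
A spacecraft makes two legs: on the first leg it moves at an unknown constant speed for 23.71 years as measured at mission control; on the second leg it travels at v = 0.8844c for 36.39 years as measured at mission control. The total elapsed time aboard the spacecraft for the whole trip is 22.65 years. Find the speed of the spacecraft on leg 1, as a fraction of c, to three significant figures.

β = 0.971

Leg 1: speed unknown; τ_1 = 23.71/γ_1.
Leg 2: γ = 1/√(1 − 0.8844²) = 1/√0.2178 = 2.143; τ_2 = 36.39/2.143 = 16.98 years.
Total proper time: τ_1 + 16.98 = 22.65, so τ_1 = 22.65 − 16.98 = 5.666 years.
γ_1 = 23.71/5.666 = 4.185; β = √(1 − 1/γ²) = √0.9429.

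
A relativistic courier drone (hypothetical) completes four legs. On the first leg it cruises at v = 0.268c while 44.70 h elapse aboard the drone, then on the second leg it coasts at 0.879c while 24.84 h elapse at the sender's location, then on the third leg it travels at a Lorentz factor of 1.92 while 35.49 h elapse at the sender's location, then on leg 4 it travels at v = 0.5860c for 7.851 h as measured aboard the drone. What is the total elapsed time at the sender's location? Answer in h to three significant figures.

Δt = 116 h

Leg 1: γ = 1/√(1 − 0.268²) = 1/√0.9282 = 1.038; Δt_1 = 1.038 × 44.70 = 46.40 h.
Leg 2: 24.84 h is already measured at the sender's location.
Leg 3: 35.49 h is already measured at the sender's location.
Leg 4: γ = 1/√(1 − 0.5860²) = 1/√0.6566 = 1.234; Δt_4 = 1.234 × 7.851 = 9.689 h.
Total: 46.40 + 24.84 + 35.49 + 9.689 h.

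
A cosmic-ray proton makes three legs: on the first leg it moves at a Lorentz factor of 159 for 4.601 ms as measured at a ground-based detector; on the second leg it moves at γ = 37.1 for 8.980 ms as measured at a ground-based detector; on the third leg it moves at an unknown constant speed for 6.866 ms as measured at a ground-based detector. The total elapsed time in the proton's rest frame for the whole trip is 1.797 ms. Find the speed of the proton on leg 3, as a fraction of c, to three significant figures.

Leg 1: γ = 159; τ_1 = 4.601/159.0 = 0.02894 ms.
Leg 2: γ = 37.1; τ_2 = 8.980/37.10 = 0.2420 ms.
Leg 3: speed unknown; τ_3 = 6.866/γ_3.
Total proper time: 0.02894 + 0.2420 + τ_3 = 1.797, so τ_3 = 1.797 − 0.2710 = 1.526 ms.
γ_3 = 6.866/1.526 = 4.499; β = √(1 − 1/γ²) = √0.9506.

β = 0.975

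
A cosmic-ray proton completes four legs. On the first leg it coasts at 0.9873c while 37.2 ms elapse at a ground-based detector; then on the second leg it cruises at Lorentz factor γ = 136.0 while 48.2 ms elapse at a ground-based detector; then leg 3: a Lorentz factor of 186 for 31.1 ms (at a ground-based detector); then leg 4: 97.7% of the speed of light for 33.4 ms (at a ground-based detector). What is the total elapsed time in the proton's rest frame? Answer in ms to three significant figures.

τ = 13.6 ms

Leg 1: γ = 1/√(1 − 0.9873²) = 1/√0.02524 = 6.295; τ_1 = 37.2/6.295 = 5.910 ms.
Leg 2: γ = 136.0; τ_2 = 48.2/136.0 = 0.3544 ms.
Leg 3: γ = 186; τ_3 = 31.1/186.0 = 0.1672 ms.
Leg 4: β = 0.977; γ = 1/√(1 − 0.977²) = 1/√0.04547 = 4.690; τ_4 = 33.4/4.690 = 7.122 ms.
Total: 5.910 + 0.3544 + 0.1672 + 7.122 ms.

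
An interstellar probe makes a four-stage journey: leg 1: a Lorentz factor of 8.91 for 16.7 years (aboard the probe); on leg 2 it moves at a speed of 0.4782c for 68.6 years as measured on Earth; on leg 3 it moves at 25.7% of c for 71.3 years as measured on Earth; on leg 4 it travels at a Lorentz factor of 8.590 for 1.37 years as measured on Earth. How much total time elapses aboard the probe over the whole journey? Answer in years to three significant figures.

Leg 1: 16.7 years is already measured aboard the probe.
Leg 2: γ = 1/√(1 − 0.4782²) = 1/√0.7713 = 1.139; τ_2 = 68.6/1.139 = 60.25 years.
Leg 3: β = 0.257; γ = 1/√(1 − 0.257²) = 1/√0.9340 = 1.035; τ_3 = 71.3/1.035 = 68.91 years.
Leg 4: γ = 8.590; τ_4 = 1.37/8.590 = 0.1595 years.
Total: 16.70 + 60.25 + 68.91 + 0.1595 years.

τ = 146 years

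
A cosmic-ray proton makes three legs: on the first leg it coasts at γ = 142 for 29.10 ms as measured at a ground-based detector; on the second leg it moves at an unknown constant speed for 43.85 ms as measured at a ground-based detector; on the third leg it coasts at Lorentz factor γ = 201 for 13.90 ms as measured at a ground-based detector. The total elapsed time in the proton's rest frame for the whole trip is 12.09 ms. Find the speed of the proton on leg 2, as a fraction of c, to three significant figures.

β = 0.963

Leg 1: γ = 142; τ_1 = 29.10/142.0 = 0.2049 ms.
Leg 2: speed unknown; τ_2 = 43.85/γ_2.
Leg 3: γ = 201; τ_3 = 13.90/201.0 = 0.06915 ms.
Total proper time: 0.2049 + τ_2 + 0.06915 = 12.09, so τ_2 = 12.09 − 0.2741 = 11.82 ms.
γ_2 = 43.85/11.82 = 3.711; β = √(1 − 1/γ²) = √0.9274.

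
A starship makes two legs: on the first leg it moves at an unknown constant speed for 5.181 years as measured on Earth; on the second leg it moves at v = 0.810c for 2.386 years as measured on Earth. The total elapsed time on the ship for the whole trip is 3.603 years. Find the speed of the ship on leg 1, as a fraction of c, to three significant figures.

β = 0.905

Leg 1: speed unknown; τ_1 = 5.181/γ_1.
Leg 2: γ = 1/√(1 − 0.810²) = 1/√0.3439 = 1.705; τ_2 = 2.386/1.705 = 1.399 years.
Total proper time: τ_1 + 1.399 = 3.603, so τ_1 = 3.603 − 1.399 = 2.204 years.
γ_1 = 5.181/2.204 = 2.351; β = √(1 − 1/γ²) = √0.8191.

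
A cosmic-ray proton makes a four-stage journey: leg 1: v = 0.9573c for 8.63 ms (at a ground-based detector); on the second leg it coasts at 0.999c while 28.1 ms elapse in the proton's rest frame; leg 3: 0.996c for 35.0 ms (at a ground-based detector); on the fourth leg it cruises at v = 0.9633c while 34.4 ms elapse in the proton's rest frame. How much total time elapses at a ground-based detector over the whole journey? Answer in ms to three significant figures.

Δt = 800 ms

Leg 1: 8.63 ms is already measured at a ground-based detector.
Leg 2: γ = 1/√(1 − 0.999²) = 1/√0.001999 = 22.37; Δt_2 = 22.37 × 28.1 = 628.5 ms.
Leg 3: 35.0 ms is already measured at a ground-based detector.
Leg 4: γ = 1/√(1 − 0.9633²) = 1/√0.07205 = 3.725; Δt_4 = 3.725 × 34.4 = 128.2 ms.
Total: 8.630 + 628.5 + 35.00 + 128.2 ms.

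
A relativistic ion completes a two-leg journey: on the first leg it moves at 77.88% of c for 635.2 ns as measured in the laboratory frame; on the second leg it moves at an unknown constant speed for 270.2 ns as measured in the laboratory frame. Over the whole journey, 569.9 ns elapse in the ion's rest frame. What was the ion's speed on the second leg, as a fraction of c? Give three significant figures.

β = 0.773

Leg 1: β = 0.7788; γ = 1/√(1 − 0.7788²) = 1/√0.3935 = 1.594; τ_1 = 635.2/1.594 = 398.4 ns.
Leg 2: speed unknown; τ_2 = 270.2/γ_2.
Total proper time: 398.4 + τ_2 = 569.9, so τ_2 = 569.9 − 398.4 = 171.5 ns.
γ_2 = 270.2/171.5 = 1.576; β = √(1 − 1/γ²) = √0.5973.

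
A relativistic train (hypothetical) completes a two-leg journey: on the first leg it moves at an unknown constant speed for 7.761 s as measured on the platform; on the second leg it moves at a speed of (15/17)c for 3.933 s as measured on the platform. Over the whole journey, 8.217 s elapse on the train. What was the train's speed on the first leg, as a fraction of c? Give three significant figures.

Leg 1: speed unknown; τ_1 = 7.761/γ_1.
Leg 2: γ = 1/√(1 − (15/17)²) = 17/8 = 2.125; τ_2 = 3.933/2.125 = 1.851 s.
Total proper time: τ_1 + 1.851 = 8.217, so τ_1 = 8.217 − 1.851 = 6.366 s.
γ_1 = 7.761/6.366 = 1.219; β = √(1 − 1/γ²) = √0.3271.

β = 0.572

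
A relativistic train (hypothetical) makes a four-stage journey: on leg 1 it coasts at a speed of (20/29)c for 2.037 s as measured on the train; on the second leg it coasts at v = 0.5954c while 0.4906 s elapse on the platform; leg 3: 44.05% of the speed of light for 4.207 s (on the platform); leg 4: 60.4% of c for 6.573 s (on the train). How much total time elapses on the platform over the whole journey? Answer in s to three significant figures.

Δt = 15.8 s

Leg 1: γ = 1/√(1 − (20/29)²) = 29/21 ≈ 1.381; Δt_1 = 1.381 × 2.037 = 2.813 s.
Leg 2: 0.4906 s is already measured on the platform.
Leg 3: 4.207 s is already measured on the platform.
Leg 4: β = 0.604; γ = 1/√(1 − 0.604²) = 1/√0.6352 = 1.255; Δt_4 = 1.255 × 6.573 = 8.247 s.
Total: 2.813 + 0.4906 + 4.207 + 8.247 s.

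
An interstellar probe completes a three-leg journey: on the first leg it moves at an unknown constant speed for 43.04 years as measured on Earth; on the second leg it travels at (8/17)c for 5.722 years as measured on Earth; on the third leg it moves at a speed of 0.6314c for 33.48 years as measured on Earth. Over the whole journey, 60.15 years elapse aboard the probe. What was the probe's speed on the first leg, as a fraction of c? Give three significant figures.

β = 0.736

Leg 1: speed unknown; τ_1 = 43.04/γ_1.
Leg 2: γ = 1/√(1 − (8/17)²) = 17/15 ≈ 1.133; τ_2 = 5.722/1.133 = 5.049 years.
Leg 3: γ = 1/√(1 − 0.6314²) = 1/√0.6013 = 1.290; τ_3 = 33.48/1.290 = 25.96 years.
Total proper time: τ_1 + 5.049 + 25.96 = 60.15, so τ_1 = 60.15 − 31.01 = 29.14 years.
γ_1 = 43.04/29.14 = 1.477; β = √(1 − 1/γ²) = √0.5416.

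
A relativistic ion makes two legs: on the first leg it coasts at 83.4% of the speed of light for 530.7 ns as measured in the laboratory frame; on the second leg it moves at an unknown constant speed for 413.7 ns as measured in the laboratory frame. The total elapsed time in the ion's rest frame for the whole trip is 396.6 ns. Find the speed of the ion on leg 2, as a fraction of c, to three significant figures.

β = 0.968

Leg 1: β = 0.834; γ = 1/√(1 − 0.834²) = 1/√0.3044 = 1.812; τ_1 = 530.7/1.812 = 292.8 ns.
Leg 2: speed unknown; τ_2 = 413.7/γ_2.
Total proper time: 292.8 + τ_2 = 396.6, so τ_2 = 396.6 − 292.8 = 103.8 ns.
γ_2 = 413.7/103.8 = 3.986; β = √(1 − 1/γ²) = √0.9371.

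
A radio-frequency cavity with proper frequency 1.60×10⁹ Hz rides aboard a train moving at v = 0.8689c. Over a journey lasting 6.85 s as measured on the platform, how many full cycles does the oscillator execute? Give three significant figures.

N = 5.43×10⁹

γ = 1/√(1 − 0.8689²) = 1/√0.2450 = 2.020
The oscillator's own cycle count is N = f × τ where τ is the proper time on the train. τ = Δt/γ = 6.85/2.020 = 3.391 s = 3.391×10⁰ s.
N = 1.60×10⁹ × 3.391×10⁰ = 5.425×10⁹.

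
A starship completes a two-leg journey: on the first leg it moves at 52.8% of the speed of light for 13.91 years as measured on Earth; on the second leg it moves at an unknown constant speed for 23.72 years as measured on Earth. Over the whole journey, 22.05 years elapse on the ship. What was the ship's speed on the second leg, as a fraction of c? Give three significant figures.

β = 0.902

Leg 1: β = 0.528; γ = 1/√(1 − 0.528²) = 1/√0.7212 = 1.178; τ_1 = 13.91/1.178 = 11.81 years.
Leg 2: speed unknown; τ_2 = 23.72/γ_2.
Total proper time: 11.81 + τ_2 = 22.05, so τ_2 = 22.05 − 11.81 = 10.24 years.
γ_2 = 23.72/10.24 = 2.317; β = √(1 − 1/γ²) = √0.8137.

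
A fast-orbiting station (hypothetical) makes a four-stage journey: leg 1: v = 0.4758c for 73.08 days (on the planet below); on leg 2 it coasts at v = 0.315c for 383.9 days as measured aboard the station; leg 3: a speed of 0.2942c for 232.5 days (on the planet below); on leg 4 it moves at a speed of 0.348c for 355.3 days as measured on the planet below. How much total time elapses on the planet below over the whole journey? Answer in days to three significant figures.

Leg 1: 73.08 days is already measured on the planet below.
Leg 2: γ = 1/√(1 − 0.315²) = 1/√0.9008 = 1.054; Δt_2 = 1.054 × 383.9 = 404.5 days.
Leg 3: 232.5 days is already measured on the planet below.
Leg 4: 355.3 days is already measured on the planet below.
Total: 73.08 + 404.5 + 232.5 + 355.3 days.

Δt = 1070 days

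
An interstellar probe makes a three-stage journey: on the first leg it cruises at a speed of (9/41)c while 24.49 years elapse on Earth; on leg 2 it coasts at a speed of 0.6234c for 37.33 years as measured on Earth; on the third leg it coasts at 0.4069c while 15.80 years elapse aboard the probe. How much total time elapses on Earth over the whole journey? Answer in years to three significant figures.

Leg 1: 24.49 years is already measured on Earth.
Leg 2: 37.33 years is already measured on Earth.
Leg 3: γ = 1/√(1 − 0.4069²) = 1/√0.8344 = 1.095; Δt_3 = 1.095 × 15.80 = 17.30 years.
Total: 24.49 + 37.33 + 17.30 years.

Δt = 79.1 years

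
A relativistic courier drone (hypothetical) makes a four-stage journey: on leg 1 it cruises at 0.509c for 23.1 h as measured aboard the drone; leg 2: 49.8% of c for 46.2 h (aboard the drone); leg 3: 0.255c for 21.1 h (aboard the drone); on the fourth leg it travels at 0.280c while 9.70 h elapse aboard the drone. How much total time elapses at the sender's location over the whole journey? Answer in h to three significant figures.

Δt = 112 h

Leg 1: γ = 1/√(1 − 0.509²) = 1/√0.7409 = 1.162; Δt_1 = 1.162 × 23.1 = 26.84 h.
Leg 2: β = 0.498; γ = 1/√(1 − 0.498²) = 1/√0.7520 = 1.153; Δt_2 = 1.153 × 46.2 = 53.28 h.
Leg 3: γ = 1/√(1 − 0.255²) = 1/√0.9350 = 1.034; Δt_3 = 1.034 × 21.1 = 21.82 h.
Leg 4: γ = 1/√(1 − 0.280²) = 25/24 ≈ 1.042; Δt_4 = 1.042 × 9.70 = 10.10 h.
Total: 26.84 + 53.28 + 21.82 + 10.10 h.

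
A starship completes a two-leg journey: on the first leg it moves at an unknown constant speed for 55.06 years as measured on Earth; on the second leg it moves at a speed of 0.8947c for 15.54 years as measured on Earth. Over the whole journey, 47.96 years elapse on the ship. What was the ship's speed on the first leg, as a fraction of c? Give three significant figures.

β = 0.667

Leg 1: speed unknown; τ_1 = 55.06/γ_1.
Leg 2: γ = 1/√(1 − 0.8947²) = 1/√0.1995 = 2.239; τ_2 = 15.54/2.239 = 6.941 years.
Total proper time: τ_1 + 6.941 = 47.96, so τ_1 = 47.96 − 6.941 = 41.02 years.
γ_1 = 55.06/41.02 = 1.342; β = √(1 − 1/γ²) = √0.4450.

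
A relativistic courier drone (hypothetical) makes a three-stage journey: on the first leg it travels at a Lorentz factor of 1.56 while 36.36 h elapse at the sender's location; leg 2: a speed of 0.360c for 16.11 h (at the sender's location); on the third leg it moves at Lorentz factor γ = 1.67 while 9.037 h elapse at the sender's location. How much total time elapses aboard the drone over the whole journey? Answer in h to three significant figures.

τ = 43.7 h

Leg 1: γ = 1.56; τ_1 = 36.36/1.560 = 23.31 h.
Leg 2: γ = 1/√(1 − 0.360²) = 1/√0.8704 = 1.072; τ_2 = 16.11/1.072 = 15.03 h.
Leg 3: γ = 1.67; τ_3 = 9.037/1.670 = 5.411 h.
Total: 23.31 + 15.03 + 5.411 h.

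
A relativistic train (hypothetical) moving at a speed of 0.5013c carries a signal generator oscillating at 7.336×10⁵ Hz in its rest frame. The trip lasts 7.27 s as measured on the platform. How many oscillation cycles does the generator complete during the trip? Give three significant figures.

γ = 1/√(1 − 0.5013²) = 1/√0.7487 = 1.156
The oscillator's own cycle count is N = f × τ where τ is the proper time on the train. τ = Δt/γ = 7.27/1.156 = 6.291 s = 6.291×10⁰ s.
N = 7.336×10⁵ × 6.291×10⁰ = 4.615×10⁶.

N = 4.61×10⁶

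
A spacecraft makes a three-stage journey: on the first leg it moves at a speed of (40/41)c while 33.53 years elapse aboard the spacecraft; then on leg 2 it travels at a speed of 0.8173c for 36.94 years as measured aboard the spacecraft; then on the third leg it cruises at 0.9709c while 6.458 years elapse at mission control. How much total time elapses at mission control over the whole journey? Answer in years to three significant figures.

Δt = 223 years

Leg 1: γ = 1/√(1 − (40/41)²) = 41/9 ≈ 4.556; Δt_1 = 4.556 × 33.53 = 152.7 years.
Leg 2: γ = 1/√(1 − 0.8173²) = 1/√0.3320 = 1.735; Δt_2 = 1.735 × 36.94 = 64.11 years.
Leg 3: 6.458 years is already measured at mission control.
Total: 152.7 + 64.11 + 6.458 years.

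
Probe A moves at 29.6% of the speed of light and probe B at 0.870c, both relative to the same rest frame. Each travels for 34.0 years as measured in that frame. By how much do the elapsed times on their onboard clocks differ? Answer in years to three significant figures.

A: β = 0.296; γ = 1/√(1 − 0.296²) = 1/√0.9124 = 1.047; τ_A = 34.0/1.047 = 32.48 years.
B: γ = 1/√(1 − 0.870²) = 1/√0.2431 = 2.028; τ_B = 34.0/2.028 = 16.76 years.

|τ_A − τ_B| = 15.7 years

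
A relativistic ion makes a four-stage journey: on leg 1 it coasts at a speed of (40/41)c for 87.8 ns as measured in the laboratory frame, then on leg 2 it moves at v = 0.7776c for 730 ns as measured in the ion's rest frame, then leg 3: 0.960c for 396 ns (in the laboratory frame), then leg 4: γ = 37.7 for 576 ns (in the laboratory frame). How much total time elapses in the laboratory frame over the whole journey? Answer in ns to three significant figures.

Leg 1: 87.8 ns is already measured in the laboratory frame.
Leg 2: γ = 1/√(1 − 0.7776²) = 1/√0.3953 = 1.590; Δt_2 = 1.590 × 730 = 1161 ns.
Leg 3: 396 ns is already measured in the laboratory frame.
Leg 4: 576 ns is already measured in the laboratory frame.
Total: 87.80 + 1161 + 396.0 + 576.0 ns.

Δt = 2220 ns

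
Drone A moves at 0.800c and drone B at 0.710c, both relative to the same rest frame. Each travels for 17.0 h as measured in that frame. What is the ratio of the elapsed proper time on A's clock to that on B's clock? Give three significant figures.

τ_A/τ_B = 0.852

A: γ = 1/√(1 − 0.800²) = 5/3 ≈ 1.667. B: γ = 1/√(1 − 0.710²) = 1/√0.4959 = 1.420.
τ_A/τ_B = γ_B/γ_A = 1.420/1.667 = 0.8520, so τ_A/τ_B = 0.8520.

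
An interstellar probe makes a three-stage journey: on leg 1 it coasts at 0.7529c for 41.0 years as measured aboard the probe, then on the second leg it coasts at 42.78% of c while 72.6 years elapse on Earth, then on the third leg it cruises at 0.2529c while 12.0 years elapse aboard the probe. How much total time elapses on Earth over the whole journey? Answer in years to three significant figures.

Δt = 147 years

Leg 1: γ = 1/√(1 − 0.7529²) = 1/√0.4331 = 1.519; Δt_1 = 1.519 × 41.0 = 62.30 years.
Leg 2: 72.6 years is already measured on Earth.
Leg 3: γ = 1/√(1 − 0.2529²) = 1/√0.9360 = 1.034; Δt_3 = 1.034 × 12.0 = 12.40 years.
Total: 62.30 + 72.60 + 12.40 years.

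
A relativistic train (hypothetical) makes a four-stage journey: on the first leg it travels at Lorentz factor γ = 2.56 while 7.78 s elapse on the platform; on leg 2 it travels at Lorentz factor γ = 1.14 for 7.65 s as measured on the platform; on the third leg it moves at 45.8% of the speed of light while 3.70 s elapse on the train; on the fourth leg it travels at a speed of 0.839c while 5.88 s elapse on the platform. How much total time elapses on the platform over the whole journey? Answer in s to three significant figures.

Leg 1: 7.78 s is already measured on the platform.
Leg 2: 7.65 s is already measured on the platform.
Leg 3: β = 0.458; γ = 1/√(1 − 0.458²) = 1/√0.7902 = 1.125; Δt_3 = 1.125 × 3.70 = 4.162 s.
Leg 4: 5.88 s is already measured on the platform.
Total: 7.780 + 7.650 + 4.162 + 5.880 s.

Δt = 25.5 s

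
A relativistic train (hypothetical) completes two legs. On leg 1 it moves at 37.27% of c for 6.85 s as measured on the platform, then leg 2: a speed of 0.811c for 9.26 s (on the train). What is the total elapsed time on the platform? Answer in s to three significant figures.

Leg 1: 6.85 s is already measured on the platform.
Leg 2: γ = 1/√(1 − 0.811²) = 1/√0.3423 = 1.709; Δt_2 = 1.709 × 9.26 = 15.83 s.
Total: 6.850 + 15.83 s.

Δt = 22.7 s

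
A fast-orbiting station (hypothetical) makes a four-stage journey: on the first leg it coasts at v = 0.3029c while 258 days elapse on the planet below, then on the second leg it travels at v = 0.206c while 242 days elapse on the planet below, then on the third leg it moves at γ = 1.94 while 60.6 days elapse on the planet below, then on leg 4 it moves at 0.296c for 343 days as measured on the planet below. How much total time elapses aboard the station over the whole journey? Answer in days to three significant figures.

τ = 842 days

Leg 1: γ = 1/√(1 − 0.3029²) = 1/√0.9083 = 1.049; τ_1 = 258/1.049 = 245.9 days.
Leg 2: γ = 1/√(1 − 0.206²) = 1/√0.9576 = 1.022; τ_2 = 242/1.022 = 236.8 days.
Leg 3: γ = 1.94; τ_3 = 60.6/1.940 = 31.24 days.
Leg 4: γ = 1/√(1 − 0.296²) = 1/√0.9124 = 1.047; τ_4 = 343/1.047 = 327.6 days.
Total: 245.9 + 236.8 + 31.24 + 327.6 days.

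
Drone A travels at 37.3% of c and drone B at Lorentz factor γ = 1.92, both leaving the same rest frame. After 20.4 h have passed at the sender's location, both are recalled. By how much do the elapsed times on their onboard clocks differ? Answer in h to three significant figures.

A: β = 0.373; γ = 1/√(1 − 0.373²) = 1/√0.8609 = 1.078; τ_A = 20.4/1.078 = 18.93 h.
B: γ = 1.92; τ_B = 20.4/1.920 = 10.62 h.

|τ_A − τ_B| = 8.30 h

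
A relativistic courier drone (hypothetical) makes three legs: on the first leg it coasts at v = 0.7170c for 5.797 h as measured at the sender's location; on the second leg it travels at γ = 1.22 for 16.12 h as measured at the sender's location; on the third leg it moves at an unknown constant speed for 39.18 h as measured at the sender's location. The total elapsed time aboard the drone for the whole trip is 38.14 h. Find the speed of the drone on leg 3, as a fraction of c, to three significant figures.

Leg 1: γ = 1/√(1 − 0.7170²) = 1/√0.4859 = 1.435; τ_1 = 5.797/1.435 = 4.041 h.
Leg 2: γ = 1.22; τ_2 = 16.12/1.220 = 13.21 h.
Leg 3: speed unknown; τ_3 = 39.18/γ_3.
Total proper time: 4.041 + 13.21 + τ_3 = 38.14, so τ_3 = 38.14 − 17.25 = 20.89 h.
γ_3 = 39.18/20.89 = 1.876; β = √(1 − 1/γ²) = √0.7158.

β = 0.846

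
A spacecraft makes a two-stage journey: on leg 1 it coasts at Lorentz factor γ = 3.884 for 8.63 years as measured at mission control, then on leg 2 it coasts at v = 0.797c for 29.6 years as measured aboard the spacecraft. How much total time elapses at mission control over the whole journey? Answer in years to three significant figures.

Leg 1: 8.63 years is already measured at mission control.
Leg 2: γ = 1/√(1 − 0.797²) = 1/√0.3648 = 1.656; Δt_2 = 1.656 × 29.6 = 49.01 years.
Total: 8.630 + 49.01 years.

Δt = 57.6 years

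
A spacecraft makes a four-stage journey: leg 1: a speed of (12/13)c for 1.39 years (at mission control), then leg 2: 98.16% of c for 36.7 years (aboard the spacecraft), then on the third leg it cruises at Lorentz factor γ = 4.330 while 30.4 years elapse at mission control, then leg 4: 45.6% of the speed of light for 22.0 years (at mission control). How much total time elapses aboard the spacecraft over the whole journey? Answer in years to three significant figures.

Leg 1: γ = 1/√(1 − (12/13)²) = 13/5 = 2.600; τ_1 = 1.39/2.600 = 0.5346 years.
Leg 2: 36.7 years is already measured aboard the spacecraft.
Leg 3: γ = 4.330; τ_3 = 30.4/4.330 = 7.021 years.
Leg 4: β = 0.456; γ = 1/√(1 − 0.456²) = 1/√0.7921 = 1.124; τ_4 = 22.0/1.124 = 19.58 years.
Total: 0.5346 + 36.70 + 7.021 + 19.58 years.

τ = 63.8 years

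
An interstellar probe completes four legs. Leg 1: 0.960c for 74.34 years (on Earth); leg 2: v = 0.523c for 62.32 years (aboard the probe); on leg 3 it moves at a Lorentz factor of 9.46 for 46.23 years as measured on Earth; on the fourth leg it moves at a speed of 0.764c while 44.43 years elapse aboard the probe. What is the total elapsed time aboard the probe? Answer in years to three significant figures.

Leg 1: γ = 1/√(1 − 0.960²) = 25/7 ≈ 3.571; τ_1 = 74.34/3.571 = 20.82 years.
Leg 2: 62.32 years is already measured aboard the probe.
Leg 3: γ = 9.46; τ_3 = 46.23/9.460 = 4.887 years.
Leg 4: 44.43 years is already measured aboard the probe.
Total: 20.82 + 62.32 + 4.887 + 44.43 years.

τ = 132 years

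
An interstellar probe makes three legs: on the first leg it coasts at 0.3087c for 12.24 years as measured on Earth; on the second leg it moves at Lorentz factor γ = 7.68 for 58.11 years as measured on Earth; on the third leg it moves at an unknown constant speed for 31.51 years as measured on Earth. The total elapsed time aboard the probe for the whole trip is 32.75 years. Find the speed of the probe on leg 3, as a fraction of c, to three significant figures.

Leg 1: γ = 1/√(1 − 0.3087²) = 1/√0.9047 = 1.051; τ_1 = 12.24/1.051 = 11.64 years.
Leg 2: γ = 7.68; τ_2 = 58.11/7.680 = 7.566 years.
Leg 3: speed unknown; τ_3 = 31.51/γ_3.
Total proper time: 11.64 + 7.566 + τ_3 = 32.75, so τ_3 = 32.75 − 19.21 = 13.54 years.
γ_3 = 31.51/13.54 = 2.327; β = √(1 − 1/γ²) = √0.8153.

β = 0.903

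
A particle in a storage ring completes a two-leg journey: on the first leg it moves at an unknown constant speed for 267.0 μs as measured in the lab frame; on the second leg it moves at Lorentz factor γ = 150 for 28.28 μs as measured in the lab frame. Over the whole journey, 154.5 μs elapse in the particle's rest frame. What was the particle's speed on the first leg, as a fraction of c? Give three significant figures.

β = 0.816

Leg 1: speed unknown; τ_1 = 267.0/γ_1.
Leg 2: γ = 150; τ_2 = 28.28/150.0 = 0.1885 μs.
Total proper time: τ_1 + 0.1885 = 154.5, so τ_1 = 154.5 − 0.1885 = 154.3 μs.
γ_1 = 267.0/154.3 = 1.730; β = √(1 − 1/γ²) = √0.6660.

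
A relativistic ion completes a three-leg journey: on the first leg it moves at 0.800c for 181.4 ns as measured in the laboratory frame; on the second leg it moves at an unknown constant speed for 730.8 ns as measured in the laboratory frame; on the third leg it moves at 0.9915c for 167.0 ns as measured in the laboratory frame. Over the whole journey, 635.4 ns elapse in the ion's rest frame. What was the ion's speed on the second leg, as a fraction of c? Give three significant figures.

Leg 1: γ = 1/√(1 − 0.800²) = 5/3 ≈ 1.667; τ_1 = 181.4/1.667 = 108.8 ns.
Leg 2: speed unknown; τ_2 = 730.8/γ_2.
Leg 3: γ = 1/√(1 − 0.9915²) = 1/√0.01693 = 7.686; τ_3 = 167.0/7.686 = 21.73 ns.
Total proper time: 108.8 + τ_2 + 21.73 = 635.4, so τ_2 = 635.4 − 130.6 = 504.8 ns.
γ_2 = 730.8/504.8 = 1.448; β = √(1 − 1/γ²) = √0.5228.

β = 0.723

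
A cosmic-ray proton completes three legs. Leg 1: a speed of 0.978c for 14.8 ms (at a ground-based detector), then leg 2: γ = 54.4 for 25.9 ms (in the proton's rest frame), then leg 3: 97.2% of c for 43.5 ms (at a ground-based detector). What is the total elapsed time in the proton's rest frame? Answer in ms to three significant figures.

Leg 1: γ = 1/√(1 − 0.978²) = 1/√0.04352 = 4.794; τ_1 = 14.8/4.794 = 3.087 ms.
Leg 2: 25.9 ms is already measured in the proton's rest frame.
Leg 3: β = 0.972; γ = 1/√(1 − 0.972²) = 1/√0.05522 = 4.256; τ_3 = 43.5/4.256 = 10.22 ms.
Total: 3.087 + 25.90 + 10.22 ms.

τ = 39.2 ms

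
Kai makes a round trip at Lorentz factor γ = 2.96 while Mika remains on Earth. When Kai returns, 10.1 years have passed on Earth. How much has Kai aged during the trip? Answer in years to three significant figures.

τ = 3.41 years

γ = 2.96
Kai's clock measures proper time along the trip: τ = Δt/γ = 10.1/2.960 years.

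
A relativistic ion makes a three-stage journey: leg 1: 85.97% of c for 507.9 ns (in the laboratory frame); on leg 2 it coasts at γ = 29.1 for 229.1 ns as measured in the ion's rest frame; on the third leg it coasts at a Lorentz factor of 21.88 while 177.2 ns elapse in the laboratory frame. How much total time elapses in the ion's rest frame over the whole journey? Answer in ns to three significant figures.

τ = 497 ns

Leg 1: β = 0.8597; γ = 1/√(1 − 0.8597²) = 1/√0.2609 = 1.958; τ_1 = 507.9/1.958 = 259.4 ns.
Leg 2: 229.1 ns is already measured in the ion's rest frame.
Leg 3: γ = 21.88; τ_3 = 177.2/21.88 = 8.099 ns.
Total: 259.4 + 229.1 + 8.099 ns.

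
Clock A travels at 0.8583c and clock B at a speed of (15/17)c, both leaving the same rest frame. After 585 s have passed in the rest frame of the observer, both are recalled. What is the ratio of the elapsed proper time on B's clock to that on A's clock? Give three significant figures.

A: γ = 1/√(1 − 0.8583²) = 1/√0.2633 = 1.949. B: γ = 1/√(1 − (15/17)²) = 17/8 = 2.125.
τ_A/τ_B = γ_B/γ_A = 2.125/1.949 = 1.090, so τ_B/τ_A = 0.9171.

τ_B/τ_A = 0.917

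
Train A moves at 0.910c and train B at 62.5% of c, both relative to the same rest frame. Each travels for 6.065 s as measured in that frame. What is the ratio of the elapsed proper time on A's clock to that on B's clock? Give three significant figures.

τ_A/τ_B = 0.531

A: γ = 1/√(1 − 0.910²) = 1/√0.1719 = 2.412. B: β = 0.625; γ = 1/√(1 − 0.625²) = 1/√0.6094 = 1.281.
τ_A/τ_B = γ_B/γ_A = 1.281/2.412 = 0.5311, so τ_A/τ_B = 0.5311.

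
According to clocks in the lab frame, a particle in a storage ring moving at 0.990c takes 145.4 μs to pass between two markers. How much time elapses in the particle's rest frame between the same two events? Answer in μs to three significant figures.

γ = 1/√(1 − 0.990²) = 1/√0.01990 = 7.089
The interval measured in the lab frame is the dilated one; the clock in the particle's rest frame measures the proper time τ = Δt/γ = 145.4/7.089 μs.

τ = 20.5 μs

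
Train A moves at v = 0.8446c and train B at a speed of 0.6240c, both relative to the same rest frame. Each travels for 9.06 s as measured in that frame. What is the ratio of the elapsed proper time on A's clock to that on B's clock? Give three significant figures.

τ_A/τ_B = 0.685

A: γ = 1/√(1 − 0.8446²) = 1/√0.2867 = 1.868. B: γ = 1/√(1 − 0.6240²) = 1/√0.6106 = 1.280.
τ_A/τ_B = γ_B/γ_A = 1.280/1.868 = 0.6852, so τ_A/τ_B = 0.6852.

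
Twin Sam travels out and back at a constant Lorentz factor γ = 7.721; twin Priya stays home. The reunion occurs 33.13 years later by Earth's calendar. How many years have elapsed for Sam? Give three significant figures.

γ = 7.721
Sam's clock measures proper time along the trip: τ = Δt/γ = 33.13/7.721 years.

τ = 4.29 years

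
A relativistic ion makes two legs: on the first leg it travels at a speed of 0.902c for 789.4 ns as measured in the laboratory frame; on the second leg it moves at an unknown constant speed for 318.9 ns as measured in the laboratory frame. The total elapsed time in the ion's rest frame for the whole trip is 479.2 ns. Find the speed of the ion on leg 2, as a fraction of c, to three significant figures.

Leg 1: γ = 1/√(1 − 0.902²) = 1/√0.1864 = 2.316; τ_1 = 789.4/2.316 = 340.8 ns.
Leg 2: speed unknown; τ_2 = 318.9/γ_2.
Total proper time: 340.8 + τ_2 = 479.2, so τ_2 = 479.2 − 340.8 = 138.4 ns.
γ_2 = 318.9/138.4 = 2.304; β = √(1 − 1/γ²) = √0.8117.

β = 0.901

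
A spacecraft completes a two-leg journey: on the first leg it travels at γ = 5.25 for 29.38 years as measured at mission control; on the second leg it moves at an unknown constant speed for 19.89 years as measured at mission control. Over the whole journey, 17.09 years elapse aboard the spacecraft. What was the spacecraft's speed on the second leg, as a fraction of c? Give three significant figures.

β = 0.816

Leg 1: γ = 5.25; τ_1 = 29.38/5.250 = 5.596 years.
Leg 2: speed unknown; τ_2 = 19.89/γ_2.
Total proper time: 5.596 + τ_2 = 17.09, so τ_2 = 17.09 − 5.596 = 11.49 years.
γ_2 = 19.89/11.49 = 1.730; β = √(1 − 1/γ²) = √0.6661.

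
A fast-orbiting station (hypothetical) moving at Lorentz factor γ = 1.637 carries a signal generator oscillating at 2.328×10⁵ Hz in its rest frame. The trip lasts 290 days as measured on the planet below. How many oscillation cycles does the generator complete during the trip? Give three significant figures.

γ = 1.637
The oscillator's own cycle count is N = f × τ where τ is the proper time aboard the station. τ = Δt/γ = 290/1.637 = 177.2 days = 1.531×10⁷ s.
N = 2.328×10⁵ × 1.531×10⁷ = 3.563×10¹².

N = 3.56×10¹²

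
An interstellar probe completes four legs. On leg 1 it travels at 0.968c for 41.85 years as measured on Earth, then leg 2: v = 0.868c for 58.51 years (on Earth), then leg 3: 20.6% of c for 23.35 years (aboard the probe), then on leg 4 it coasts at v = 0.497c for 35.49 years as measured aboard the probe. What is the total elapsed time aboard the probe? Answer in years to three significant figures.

Leg 1: γ = 1/√(1 − 0.968²) = 1/√0.06298 = 3.985; τ_1 = 41.85/3.985 = 10.50 years.
Leg 2: γ = 1/√(1 − 0.868²) = 1/√0.2466 = 2.014; τ_2 = 58.51/2.014 = 29.05 years.
Leg 3: 23.35 years is already measured aboard the probe.
Leg 4: 35.49 years is already measured aboard the probe.
Total: 10.50 + 29.05 + 23.35 + 35.49 years.

τ = 98.4 years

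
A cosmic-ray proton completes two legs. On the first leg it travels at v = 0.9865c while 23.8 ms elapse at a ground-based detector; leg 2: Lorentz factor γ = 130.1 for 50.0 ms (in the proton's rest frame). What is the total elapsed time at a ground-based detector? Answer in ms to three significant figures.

Δt = 6530 ms

Leg 1: 23.8 ms is already measured at a ground-based detector.
Leg 2: γ = 130.1; Δt_2 = 130.1 × 50.0 = 6505 ms.
Total: 23.80 + 6505 ms.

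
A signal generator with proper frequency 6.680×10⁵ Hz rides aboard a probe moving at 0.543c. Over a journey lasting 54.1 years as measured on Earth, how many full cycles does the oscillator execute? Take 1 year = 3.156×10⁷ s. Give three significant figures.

γ = 1/√(1 − 0.543²) = 1/√0.7052 = 1.191
The oscillator's own cycle count is N = f × τ where τ is the proper time aboard the probe. τ = Δt/γ = 54.1/1.191 = 45.43 years = 1.434×10⁹ s.
N = 6.680×10⁵ × 1.434×10⁹ = 9.577×10¹⁴.

N = 9.58×10¹⁴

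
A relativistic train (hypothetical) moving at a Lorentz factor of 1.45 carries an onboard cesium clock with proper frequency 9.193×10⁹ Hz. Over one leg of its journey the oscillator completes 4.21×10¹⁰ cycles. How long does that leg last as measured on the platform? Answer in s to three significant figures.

γ = 1.45
Proper time for N cycles: τ = N/f = 4.21×10¹⁰/(9.193×10⁹) = 4.580×10⁰ s = 4.580 s.
Lab-frame duration Δt = γτ = 1.450 × 4.580 = 6.640 s.

Δt = 6.64 s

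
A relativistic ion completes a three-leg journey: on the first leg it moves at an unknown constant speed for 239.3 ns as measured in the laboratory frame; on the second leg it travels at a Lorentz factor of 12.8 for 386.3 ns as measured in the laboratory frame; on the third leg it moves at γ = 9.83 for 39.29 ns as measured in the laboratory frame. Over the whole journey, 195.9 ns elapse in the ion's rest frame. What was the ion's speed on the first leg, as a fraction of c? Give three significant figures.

Leg 1: speed unknown; τ_1 = 239.3/γ_1.
Leg 2: γ = 12.8; τ_2 = 386.3/12.80 = 30.18 ns.
Leg 3: γ = 9.83; τ_3 = 39.29/9.830 = 3.997 ns.
Total proper time: τ_1 + 30.18 + 3.997 = 195.9, so τ_1 = 195.9 − 34.18 = 161.7 ns.
γ_1 = 239.3/161.7 = 1.480; β = √(1 − 1/γ²) = √0.5433.

β = 0.737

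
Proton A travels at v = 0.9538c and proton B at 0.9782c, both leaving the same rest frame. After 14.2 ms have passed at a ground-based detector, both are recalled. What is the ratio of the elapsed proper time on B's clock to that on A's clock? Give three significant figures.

τ_B/τ_A = 0.691

A: γ = 1/√(1 − 0.9538²) = 1/√0.09027 = 3.328. B: γ = 1/√(1 − 0.9782²) = 1/√0.04312 = 4.815.
τ_A/τ_B = γ_B/γ_A = 4.815/3.328 = 1.447, so τ_B/τ_A = 0.6912.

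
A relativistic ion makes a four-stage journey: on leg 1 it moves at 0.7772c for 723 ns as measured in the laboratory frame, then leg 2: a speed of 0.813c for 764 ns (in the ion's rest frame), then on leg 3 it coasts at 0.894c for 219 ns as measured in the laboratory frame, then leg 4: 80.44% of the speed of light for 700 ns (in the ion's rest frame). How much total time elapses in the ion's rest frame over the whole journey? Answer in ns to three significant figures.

τ = 2020 ns

Leg 1: γ = 1/√(1 − 0.7772²) = 1/√0.3960 = 1.589; τ_1 = 723/1.589 = 455.0 ns.
Leg 2: 764 ns is already measured in the ion's rest frame.
Leg 3: γ = 1/√(1 − 0.894²) = 1/√0.2008 = 2.232; τ_3 = 219/2.232 = 98.13 ns.
Leg 4: 700 ns is already measured in the ion's rest frame.
Total: 455.0 + 764.0 + 98.13 + 700.0 ns.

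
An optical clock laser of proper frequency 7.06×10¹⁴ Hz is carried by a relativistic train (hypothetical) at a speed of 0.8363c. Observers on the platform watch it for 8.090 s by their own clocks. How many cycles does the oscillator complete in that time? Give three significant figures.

N = 3.13×10¹⁵

γ = 1/√(1 − 0.8363²) = 1/√0.3006 = 1.824
During 8.090 s of lab time, the oscillator's proper time advances by τ = Δt/γ = 8.090/1.824 = 4.436 s = 4.436×10⁰ s.
N = f × τ = 7.06×10¹⁴ × 4.436×10⁰ = 3.131×10¹⁵.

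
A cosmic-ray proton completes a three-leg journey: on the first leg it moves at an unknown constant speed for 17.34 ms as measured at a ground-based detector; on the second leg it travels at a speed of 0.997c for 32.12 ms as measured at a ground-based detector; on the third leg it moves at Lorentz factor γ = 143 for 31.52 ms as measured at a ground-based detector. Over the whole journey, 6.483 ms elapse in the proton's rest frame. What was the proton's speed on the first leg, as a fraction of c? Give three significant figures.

β = 0.976

Leg 1: speed unknown; τ_1 = 17.34/γ_1.
Leg 2: γ = 1/√(1 − 0.997²) = 1/√0.005991 = 12.92; τ_2 = 32.12/12.92 = 2.486 ms.
Leg 3: γ = 143; τ_3 = 31.52/143.0 = 0.2204 ms.
Total proper time: τ_1 + 2.486 + 0.2204 = 6.483, so τ_1 = 6.483 − 2.707 = 3.776 ms.
γ_1 = 17.34/3.776 = 4.592; β = √(1 − 1/γ²) = √0.9526.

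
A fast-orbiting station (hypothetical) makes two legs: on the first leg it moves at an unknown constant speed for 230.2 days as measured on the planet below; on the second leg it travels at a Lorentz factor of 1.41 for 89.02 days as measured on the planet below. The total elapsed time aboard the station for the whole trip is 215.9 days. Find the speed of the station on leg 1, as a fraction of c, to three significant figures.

Leg 1: speed unknown; τ_1 = 230.2/γ_1.
Leg 2: γ = 1.41; τ_2 = 89.02/1.410 = 63.13 days.
Total proper time: τ_1 + 63.13 = 215.9, so τ_1 = 215.9 − 63.13 = 152.8 days.
γ_1 = 230.2/152.8 = 1.507; β = √(1 − 1/γ²) = √0.5596.

β = 0.748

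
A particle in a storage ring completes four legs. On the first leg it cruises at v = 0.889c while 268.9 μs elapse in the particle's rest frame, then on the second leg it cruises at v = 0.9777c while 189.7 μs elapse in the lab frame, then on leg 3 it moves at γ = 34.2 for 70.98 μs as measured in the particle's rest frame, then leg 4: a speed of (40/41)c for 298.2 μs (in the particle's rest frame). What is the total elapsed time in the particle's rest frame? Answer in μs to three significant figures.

Leg 1: 268.9 μs is already measured in the particle's rest frame.
Leg 2: γ = 1/√(1 − 0.9777²) = 1/√0.04410 = 4.762; τ_2 = 189.7/4.762 = 39.84 μs.
Leg 3: 70.98 μs is already measured in the particle's rest frame.
Leg 4: 298.2 μs is already measured in the particle's rest frame.
Total: 268.9 + 39.84 + 70.98 + 298.2 μs.

τ = 678 μs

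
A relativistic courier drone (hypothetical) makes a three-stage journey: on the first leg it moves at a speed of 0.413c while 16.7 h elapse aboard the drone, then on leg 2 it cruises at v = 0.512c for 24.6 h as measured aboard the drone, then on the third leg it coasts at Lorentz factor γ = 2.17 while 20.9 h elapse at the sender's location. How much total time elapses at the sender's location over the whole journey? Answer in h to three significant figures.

Leg 1: γ = 1/√(1 − 0.413²) = 1/√0.8294 = 1.098; Δt_1 = 1.098 × 16.7 = 18.34 h.
Leg 2: γ = 1/√(1 − 0.512²) = 1/√0.7379 = 1.164; Δt_2 = 1.164 × 24.6 = 28.64 h.
Leg 3: 20.9 h is already measured at the sender's location.
Total: 18.34 + 28.64 + 20.90 h.

Δt = 67.9 h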